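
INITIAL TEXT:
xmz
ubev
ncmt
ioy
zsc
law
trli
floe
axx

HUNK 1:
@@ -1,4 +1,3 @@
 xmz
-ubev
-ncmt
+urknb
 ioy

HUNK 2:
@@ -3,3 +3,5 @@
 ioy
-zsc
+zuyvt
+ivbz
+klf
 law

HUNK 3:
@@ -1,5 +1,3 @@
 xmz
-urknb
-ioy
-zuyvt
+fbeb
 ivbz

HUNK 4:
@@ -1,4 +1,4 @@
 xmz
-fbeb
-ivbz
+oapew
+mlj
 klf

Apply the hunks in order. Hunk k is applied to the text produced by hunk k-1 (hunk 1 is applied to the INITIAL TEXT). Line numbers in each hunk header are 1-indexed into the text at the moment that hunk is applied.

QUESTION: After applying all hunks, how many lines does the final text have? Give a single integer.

Hunk 1: at line 1 remove [ubev,ncmt] add [urknb] -> 8 lines: xmz urknb ioy zsc law trli floe axx
Hunk 2: at line 3 remove [zsc] add [zuyvt,ivbz,klf] -> 10 lines: xmz urknb ioy zuyvt ivbz klf law trli floe axx
Hunk 3: at line 1 remove [urknb,ioy,zuyvt] add [fbeb] -> 8 lines: xmz fbeb ivbz klf law trli floe axx
Hunk 4: at line 1 remove [fbeb,ivbz] add [oapew,mlj] -> 8 lines: xmz oapew mlj klf law trli floe axx
Final line count: 8

Answer: 8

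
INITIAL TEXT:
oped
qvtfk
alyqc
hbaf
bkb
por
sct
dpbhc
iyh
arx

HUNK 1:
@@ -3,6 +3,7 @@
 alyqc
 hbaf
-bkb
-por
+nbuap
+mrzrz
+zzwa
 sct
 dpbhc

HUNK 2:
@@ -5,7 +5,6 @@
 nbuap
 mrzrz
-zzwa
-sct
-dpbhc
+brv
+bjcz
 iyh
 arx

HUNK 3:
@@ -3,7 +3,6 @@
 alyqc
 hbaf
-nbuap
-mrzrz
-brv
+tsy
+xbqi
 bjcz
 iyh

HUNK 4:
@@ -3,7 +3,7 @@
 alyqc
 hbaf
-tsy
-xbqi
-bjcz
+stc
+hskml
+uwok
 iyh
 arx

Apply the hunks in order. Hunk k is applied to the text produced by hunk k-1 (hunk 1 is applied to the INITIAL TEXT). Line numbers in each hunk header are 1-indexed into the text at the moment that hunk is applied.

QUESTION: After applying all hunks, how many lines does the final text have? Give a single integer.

Hunk 1: at line 3 remove [bkb,por] add [nbuap,mrzrz,zzwa] -> 11 lines: oped qvtfk alyqc hbaf nbuap mrzrz zzwa sct dpbhc iyh arx
Hunk 2: at line 5 remove [zzwa,sct,dpbhc] add [brv,bjcz] -> 10 lines: oped qvtfk alyqc hbaf nbuap mrzrz brv bjcz iyh arx
Hunk 3: at line 3 remove [nbuap,mrzrz,brv] add [tsy,xbqi] -> 9 lines: oped qvtfk alyqc hbaf tsy xbqi bjcz iyh arx
Hunk 4: at line 3 remove [tsy,xbqi,bjcz] add [stc,hskml,uwok] -> 9 lines: oped qvtfk alyqc hbaf stc hskml uwok iyh arx
Final line count: 9

Answer: 9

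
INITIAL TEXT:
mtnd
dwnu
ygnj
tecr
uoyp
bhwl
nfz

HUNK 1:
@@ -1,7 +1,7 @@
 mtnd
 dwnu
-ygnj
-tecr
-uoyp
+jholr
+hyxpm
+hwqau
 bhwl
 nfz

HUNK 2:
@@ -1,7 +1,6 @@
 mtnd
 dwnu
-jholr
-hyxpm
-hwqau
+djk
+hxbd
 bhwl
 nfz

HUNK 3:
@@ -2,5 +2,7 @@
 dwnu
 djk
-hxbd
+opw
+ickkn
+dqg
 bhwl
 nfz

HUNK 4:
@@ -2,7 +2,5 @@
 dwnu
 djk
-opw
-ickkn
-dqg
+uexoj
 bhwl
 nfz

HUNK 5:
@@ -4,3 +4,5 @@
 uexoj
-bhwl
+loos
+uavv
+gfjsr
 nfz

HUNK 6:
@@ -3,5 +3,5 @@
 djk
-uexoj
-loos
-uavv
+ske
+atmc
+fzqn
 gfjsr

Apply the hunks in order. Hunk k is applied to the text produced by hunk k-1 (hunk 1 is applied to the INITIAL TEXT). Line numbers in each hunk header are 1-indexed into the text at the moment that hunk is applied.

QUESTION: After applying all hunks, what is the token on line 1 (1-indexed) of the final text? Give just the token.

Answer: mtnd

Derivation:
Hunk 1: at line 1 remove [ygnj,tecr,uoyp] add [jholr,hyxpm,hwqau] -> 7 lines: mtnd dwnu jholr hyxpm hwqau bhwl nfz
Hunk 2: at line 1 remove [jholr,hyxpm,hwqau] add [djk,hxbd] -> 6 lines: mtnd dwnu djk hxbd bhwl nfz
Hunk 3: at line 2 remove [hxbd] add [opw,ickkn,dqg] -> 8 lines: mtnd dwnu djk opw ickkn dqg bhwl nfz
Hunk 4: at line 2 remove [opw,ickkn,dqg] add [uexoj] -> 6 lines: mtnd dwnu djk uexoj bhwl nfz
Hunk 5: at line 4 remove [bhwl] add [loos,uavv,gfjsr] -> 8 lines: mtnd dwnu djk uexoj loos uavv gfjsr nfz
Hunk 6: at line 3 remove [uexoj,loos,uavv] add [ske,atmc,fzqn] -> 8 lines: mtnd dwnu djk ske atmc fzqn gfjsr nfz
Final line 1: mtnd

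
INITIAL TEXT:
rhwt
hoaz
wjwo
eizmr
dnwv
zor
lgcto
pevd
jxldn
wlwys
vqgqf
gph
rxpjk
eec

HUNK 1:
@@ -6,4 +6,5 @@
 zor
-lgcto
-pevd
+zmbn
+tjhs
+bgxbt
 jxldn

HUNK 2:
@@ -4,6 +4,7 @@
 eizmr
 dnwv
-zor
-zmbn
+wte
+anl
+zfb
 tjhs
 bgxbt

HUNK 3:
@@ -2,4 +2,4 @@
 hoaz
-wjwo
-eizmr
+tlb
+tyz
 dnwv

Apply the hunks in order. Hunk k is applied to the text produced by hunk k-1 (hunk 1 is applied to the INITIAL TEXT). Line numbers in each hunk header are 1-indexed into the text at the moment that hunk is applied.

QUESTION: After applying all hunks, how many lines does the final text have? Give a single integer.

Answer: 16

Derivation:
Hunk 1: at line 6 remove [lgcto,pevd] add [zmbn,tjhs,bgxbt] -> 15 lines: rhwt hoaz wjwo eizmr dnwv zor zmbn tjhs bgxbt jxldn wlwys vqgqf gph rxpjk eec
Hunk 2: at line 4 remove [zor,zmbn] add [wte,anl,zfb] -> 16 lines: rhwt hoaz wjwo eizmr dnwv wte anl zfb tjhs bgxbt jxldn wlwys vqgqf gph rxpjk eec
Hunk 3: at line 2 remove [wjwo,eizmr] add [tlb,tyz] -> 16 lines: rhwt hoaz tlb tyz dnwv wte anl zfb tjhs bgxbt jxldn wlwys vqgqf gph rxpjk eec
Final line count: 16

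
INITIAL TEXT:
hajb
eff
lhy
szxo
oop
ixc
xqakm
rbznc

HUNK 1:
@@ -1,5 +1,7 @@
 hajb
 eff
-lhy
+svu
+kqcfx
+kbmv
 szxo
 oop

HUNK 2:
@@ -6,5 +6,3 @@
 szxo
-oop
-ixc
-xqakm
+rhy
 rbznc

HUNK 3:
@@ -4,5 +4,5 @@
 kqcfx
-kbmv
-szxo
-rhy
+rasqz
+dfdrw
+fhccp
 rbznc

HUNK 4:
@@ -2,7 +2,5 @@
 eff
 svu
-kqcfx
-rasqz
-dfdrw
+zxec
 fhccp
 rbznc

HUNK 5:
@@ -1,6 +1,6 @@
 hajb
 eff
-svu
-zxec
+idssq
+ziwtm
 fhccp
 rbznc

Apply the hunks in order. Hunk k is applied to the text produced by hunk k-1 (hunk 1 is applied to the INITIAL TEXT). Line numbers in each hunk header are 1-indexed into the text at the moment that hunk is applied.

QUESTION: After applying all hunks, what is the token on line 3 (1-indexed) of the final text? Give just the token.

Answer: idssq

Derivation:
Hunk 1: at line 1 remove [lhy] add [svu,kqcfx,kbmv] -> 10 lines: hajb eff svu kqcfx kbmv szxo oop ixc xqakm rbznc
Hunk 2: at line 6 remove [oop,ixc,xqakm] add [rhy] -> 8 lines: hajb eff svu kqcfx kbmv szxo rhy rbznc
Hunk 3: at line 4 remove [kbmv,szxo,rhy] add [rasqz,dfdrw,fhccp] -> 8 lines: hajb eff svu kqcfx rasqz dfdrw fhccp rbznc
Hunk 4: at line 2 remove [kqcfx,rasqz,dfdrw] add [zxec] -> 6 lines: hajb eff svu zxec fhccp rbznc
Hunk 5: at line 1 remove [svu,zxec] add [idssq,ziwtm] -> 6 lines: hajb eff idssq ziwtm fhccp rbznc
Final line 3: idssq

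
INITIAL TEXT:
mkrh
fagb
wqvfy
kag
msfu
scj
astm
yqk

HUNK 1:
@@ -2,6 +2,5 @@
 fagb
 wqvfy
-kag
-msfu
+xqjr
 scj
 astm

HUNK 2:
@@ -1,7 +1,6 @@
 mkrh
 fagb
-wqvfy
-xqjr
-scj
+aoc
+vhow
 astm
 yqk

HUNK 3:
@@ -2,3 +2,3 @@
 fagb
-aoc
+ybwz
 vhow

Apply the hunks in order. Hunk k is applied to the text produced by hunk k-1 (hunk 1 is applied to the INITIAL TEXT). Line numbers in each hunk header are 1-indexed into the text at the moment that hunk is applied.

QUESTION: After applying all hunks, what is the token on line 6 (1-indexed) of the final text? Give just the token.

Answer: yqk

Derivation:
Hunk 1: at line 2 remove [kag,msfu] add [xqjr] -> 7 lines: mkrh fagb wqvfy xqjr scj astm yqk
Hunk 2: at line 1 remove [wqvfy,xqjr,scj] add [aoc,vhow] -> 6 lines: mkrh fagb aoc vhow astm yqk
Hunk 3: at line 2 remove [aoc] add [ybwz] -> 6 lines: mkrh fagb ybwz vhow astm yqk
Final line 6: yqk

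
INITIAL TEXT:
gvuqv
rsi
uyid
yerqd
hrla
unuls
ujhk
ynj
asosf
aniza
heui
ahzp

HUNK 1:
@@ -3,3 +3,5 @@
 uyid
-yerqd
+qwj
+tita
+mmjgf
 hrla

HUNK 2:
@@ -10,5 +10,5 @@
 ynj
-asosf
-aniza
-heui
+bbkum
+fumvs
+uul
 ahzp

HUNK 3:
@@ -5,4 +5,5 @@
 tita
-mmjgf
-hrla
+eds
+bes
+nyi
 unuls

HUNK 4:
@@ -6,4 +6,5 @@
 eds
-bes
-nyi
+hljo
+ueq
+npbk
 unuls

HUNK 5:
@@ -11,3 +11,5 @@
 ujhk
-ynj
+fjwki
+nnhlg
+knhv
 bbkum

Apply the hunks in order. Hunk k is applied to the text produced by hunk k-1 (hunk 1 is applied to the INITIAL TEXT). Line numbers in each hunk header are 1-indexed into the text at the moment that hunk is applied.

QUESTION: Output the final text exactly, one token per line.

Hunk 1: at line 3 remove [yerqd] add [qwj,tita,mmjgf] -> 14 lines: gvuqv rsi uyid qwj tita mmjgf hrla unuls ujhk ynj asosf aniza heui ahzp
Hunk 2: at line 10 remove [asosf,aniza,heui] add [bbkum,fumvs,uul] -> 14 lines: gvuqv rsi uyid qwj tita mmjgf hrla unuls ujhk ynj bbkum fumvs uul ahzp
Hunk 3: at line 5 remove [mmjgf,hrla] add [eds,bes,nyi] -> 15 lines: gvuqv rsi uyid qwj tita eds bes nyi unuls ujhk ynj bbkum fumvs uul ahzp
Hunk 4: at line 6 remove [bes,nyi] add [hljo,ueq,npbk] -> 16 lines: gvuqv rsi uyid qwj tita eds hljo ueq npbk unuls ujhk ynj bbkum fumvs uul ahzp
Hunk 5: at line 11 remove [ynj] add [fjwki,nnhlg,knhv] -> 18 lines: gvuqv rsi uyid qwj tita eds hljo ueq npbk unuls ujhk fjwki nnhlg knhv bbkum fumvs uul ahzp

Answer: gvuqv
rsi
uyid
qwj
tita
eds
hljo
ueq
npbk
unuls
ujhk
fjwki
nnhlg
knhv
bbkum
fumvs
uul
ahzp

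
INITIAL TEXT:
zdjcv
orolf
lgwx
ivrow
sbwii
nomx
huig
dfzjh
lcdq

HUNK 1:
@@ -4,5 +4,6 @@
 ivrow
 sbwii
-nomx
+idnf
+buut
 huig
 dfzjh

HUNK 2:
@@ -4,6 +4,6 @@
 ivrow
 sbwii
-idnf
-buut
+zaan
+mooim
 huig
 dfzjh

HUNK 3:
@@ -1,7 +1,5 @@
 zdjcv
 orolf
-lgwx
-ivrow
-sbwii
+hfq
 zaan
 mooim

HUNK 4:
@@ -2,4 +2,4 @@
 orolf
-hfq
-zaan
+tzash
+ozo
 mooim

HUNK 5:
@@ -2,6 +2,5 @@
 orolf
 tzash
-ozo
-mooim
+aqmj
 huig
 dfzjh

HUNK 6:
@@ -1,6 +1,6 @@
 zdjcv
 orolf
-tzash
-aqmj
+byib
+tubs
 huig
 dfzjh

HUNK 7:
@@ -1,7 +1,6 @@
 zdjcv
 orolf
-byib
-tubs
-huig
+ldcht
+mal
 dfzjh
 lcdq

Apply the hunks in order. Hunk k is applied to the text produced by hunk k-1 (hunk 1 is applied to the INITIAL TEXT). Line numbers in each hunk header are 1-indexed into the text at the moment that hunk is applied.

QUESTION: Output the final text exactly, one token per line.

Answer: zdjcv
orolf
ldcht
mal
dfzjh
lcdq

Derivation:
Hunk 1: at line 4 remove [nomx] add [idnf,buut] -> 10 lines: zdjcv orolf lgwx ivrow sbwii idnf buut huig dfzjh lcdq
Hunk 2: at line 4 remove [idnf,buut] add [zaan,mooim] -> 10 lines: zdjcv orolf lgwx ivrow sbwii zaan mooim huig dfzjh lcdq
Hunk 3: at line 1 remove [lgwx,ivrow,sbwii] add [hfq] -> 8 lines: zdjcv orolf hfq zaan mooim huig dfzjh lcdq
Hunk 4: at line 2 remove [hfq,zaan] add [tzash,ozo] -> 8 lines: zdjcv orolf tzash ozo mooim huig dfzjh lcdq
Hunk 5: at line 2 remove [ozo,mooim] add [aqmj] -> 7 lines: zdjcv orolf tzash aqmj huig dfzjh lcdq
Hunk 6: at line 1 remove [tzash,aqmj] add [byib,tubs] -> 7 lines: zdjcv orolf byib tubs huig dfzjh lcdq
Hunk 7: at line 1 remove [byib,tubs,huig] add [ldcht,mal] -> 6 lines: zdjcv orolf ldcht mal dfzjh lcdq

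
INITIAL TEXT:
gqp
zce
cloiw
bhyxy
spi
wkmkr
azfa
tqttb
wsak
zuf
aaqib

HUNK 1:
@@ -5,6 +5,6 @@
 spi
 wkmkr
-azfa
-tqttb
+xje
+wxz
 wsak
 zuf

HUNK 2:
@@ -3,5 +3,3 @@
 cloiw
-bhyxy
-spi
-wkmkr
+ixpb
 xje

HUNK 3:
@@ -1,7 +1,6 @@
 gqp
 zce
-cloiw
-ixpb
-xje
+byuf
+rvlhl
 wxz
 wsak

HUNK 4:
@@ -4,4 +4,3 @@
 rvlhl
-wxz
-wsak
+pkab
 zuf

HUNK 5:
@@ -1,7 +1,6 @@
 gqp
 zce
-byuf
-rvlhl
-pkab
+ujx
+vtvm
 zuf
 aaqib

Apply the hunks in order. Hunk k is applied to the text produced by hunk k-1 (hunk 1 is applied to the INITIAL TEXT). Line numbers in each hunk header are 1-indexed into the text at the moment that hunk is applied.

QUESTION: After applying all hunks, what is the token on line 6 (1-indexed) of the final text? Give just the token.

Hunk 1: at line 5 remove [azfa,tqttb] add [xje,wxz] -> 11 lines: gqp zce cloiw bhyxy spi wkmkr xje wxz wsak zuf aaqib
Hunk 2: at line 3 remove [bhyxy,spi,wkmkr] add [ixpb] -> 9 lines: gqp zce cloiw ixpb xje wxz wsak zuf aaqib
Hunk 3: at line 1 remove [cloiw,ixpb,xje] add [byuf,rvlhl] -> 8 lines: gqp zce byuf rvlhl wxz wsak zuf aaqib
Hunk 4: at line 4 remove [wxz,wsak] add [pkab] -> 7 lines: gqp zce byuf rvlhl pkab zuf aaqib
Hunk 5: at line 1 remove [byuf,rvlhl,pkab] add [ujx,vtvm] -> 6 lines: gqp zce ujx vtvm zuf aaqib
Final line 6: aaqib

Answer: aaqib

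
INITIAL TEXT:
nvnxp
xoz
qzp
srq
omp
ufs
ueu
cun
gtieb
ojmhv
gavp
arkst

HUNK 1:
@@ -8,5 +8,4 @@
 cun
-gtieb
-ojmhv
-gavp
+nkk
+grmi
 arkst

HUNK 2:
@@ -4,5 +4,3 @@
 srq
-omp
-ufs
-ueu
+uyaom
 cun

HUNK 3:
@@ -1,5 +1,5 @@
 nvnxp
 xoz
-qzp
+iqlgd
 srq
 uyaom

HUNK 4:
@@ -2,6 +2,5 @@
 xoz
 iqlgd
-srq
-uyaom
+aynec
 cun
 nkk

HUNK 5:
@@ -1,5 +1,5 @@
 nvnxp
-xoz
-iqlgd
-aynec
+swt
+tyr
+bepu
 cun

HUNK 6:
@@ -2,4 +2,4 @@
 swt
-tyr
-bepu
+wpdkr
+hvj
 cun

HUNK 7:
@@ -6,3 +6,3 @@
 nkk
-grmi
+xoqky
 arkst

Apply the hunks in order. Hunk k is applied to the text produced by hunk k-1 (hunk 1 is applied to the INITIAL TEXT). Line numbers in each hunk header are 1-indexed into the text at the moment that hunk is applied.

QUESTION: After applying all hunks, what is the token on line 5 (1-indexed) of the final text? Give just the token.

Answer: cun

Derivation:
Hunk 1: at line 8 remove [gtieb,ojmhv,gavp] add [nkk,grmi] -> 11 lines: nvnxp xoz qzp srq omp ufs ueu cun nkk grmi arkst
Hunk 2: at line 4 remove [omp,ufs,ueu] add [uyaom] -> 9 lines: nvnxp xoz qzp srq uyaom cun nkk grmi arkst
Hunk 3: at line 1 remove [qzp] add [iqlgd] -> 9 lines: nvnxp xoz iqlgd srq uyaom cun nkk grmi arkst
Hunk 4: at line 2 remove [srq,uyaom] add [aynec] -> 8 lines: nvnxp xoz iqlgd aynec cun nkk grmi arkst
Hunk 5: at line 1 remove [xoz,iqlgd,aynec] add [swt,tyr,bepu] -> 8 lines: nvnxp swt tyr bepu cun nkk grmi arkst
Hunk 6: at line 2 remove [tyr,bepu] add [wpdkr,hvj] -> 8 lines: nvnxp swt wpdkr hvj cun nkk grmi arkst
Hunk 7: at line 6 remove [grmi] add [xoqky] -> 8 lines: nvnxp swt wpdkr hvj cun nkk xoqky arkst
Final line 5: cun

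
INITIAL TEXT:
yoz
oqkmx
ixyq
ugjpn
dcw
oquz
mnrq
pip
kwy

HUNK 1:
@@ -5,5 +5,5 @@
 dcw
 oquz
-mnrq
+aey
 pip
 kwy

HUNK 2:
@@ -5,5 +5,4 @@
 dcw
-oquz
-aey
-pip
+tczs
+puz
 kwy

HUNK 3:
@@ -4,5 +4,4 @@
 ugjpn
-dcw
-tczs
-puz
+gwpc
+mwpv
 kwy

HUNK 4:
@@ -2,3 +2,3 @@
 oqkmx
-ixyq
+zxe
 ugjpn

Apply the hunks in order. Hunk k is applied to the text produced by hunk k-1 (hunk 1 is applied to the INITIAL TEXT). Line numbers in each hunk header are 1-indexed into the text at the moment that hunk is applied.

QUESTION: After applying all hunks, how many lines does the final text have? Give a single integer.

Answer: 7

Derivation:
Hunk 1: at line 5 remove [mnrq] add [aey] -> 9 lines: yoz oqkmx ixyq ugjpn dcw oquz aey pip kwy
Hunk 2: at line 5 remove [oquz,aey,pip] add [tczs,puz] -> 8 lines: yoz oqkmx ixyq ugjpn dcw tczs puz kwy
Hunk 3: at line 4 remove [dcw,tczs,puz] add [gwpc,mwpv] -> 7 lines: yoz oqkmx ixyq ugjpn gwpc mwpv kwy
Hunk 4: at line 2 remove [ixyq] add [zxe] -> 7 lines: yoz oqkmx zxe ugjpn gwpc mwpv kwy
Final line count: 7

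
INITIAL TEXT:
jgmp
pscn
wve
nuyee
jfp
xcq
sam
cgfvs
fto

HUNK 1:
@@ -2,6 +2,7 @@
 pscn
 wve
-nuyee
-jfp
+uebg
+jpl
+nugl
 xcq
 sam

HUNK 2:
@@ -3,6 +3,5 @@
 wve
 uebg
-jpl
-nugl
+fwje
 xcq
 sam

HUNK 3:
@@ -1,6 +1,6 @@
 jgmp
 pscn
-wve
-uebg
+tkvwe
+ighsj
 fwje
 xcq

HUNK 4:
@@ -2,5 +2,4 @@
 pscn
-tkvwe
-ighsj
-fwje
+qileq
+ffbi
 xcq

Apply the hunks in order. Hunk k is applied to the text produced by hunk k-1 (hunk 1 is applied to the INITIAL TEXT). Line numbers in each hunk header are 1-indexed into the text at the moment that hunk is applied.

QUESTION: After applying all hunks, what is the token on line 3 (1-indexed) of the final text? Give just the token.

Answer: qileq

Derivation:
Hunk 1: at line 2 remove [nuyee,jfp] add [uebg,jpl,nugl] -> 10 lines: jgmp pscn wve uebg jpl nugl xcq sam cgfvs fto
Hunk 2: at line 3 remove [jpl,nugl] add [fwje] -> 9 lines: jgmp pscn wve uebg fwje xcq sam cgfvs fto
Hunk 3: at line 1 remove [wve,uebg] add [tkvwe,ighsj] -> 9 lines: jgmp pscn tkvwe ighsj fwje xcq sam cgfvs fto
Hunk 4: at line 2 remove [tkvwe,ighsj,fwje] add [qileq,ffbi] -> 8 lines: jgmp pscn qileq ffbi xcq sam cgfvs fto
Final line 3: qileq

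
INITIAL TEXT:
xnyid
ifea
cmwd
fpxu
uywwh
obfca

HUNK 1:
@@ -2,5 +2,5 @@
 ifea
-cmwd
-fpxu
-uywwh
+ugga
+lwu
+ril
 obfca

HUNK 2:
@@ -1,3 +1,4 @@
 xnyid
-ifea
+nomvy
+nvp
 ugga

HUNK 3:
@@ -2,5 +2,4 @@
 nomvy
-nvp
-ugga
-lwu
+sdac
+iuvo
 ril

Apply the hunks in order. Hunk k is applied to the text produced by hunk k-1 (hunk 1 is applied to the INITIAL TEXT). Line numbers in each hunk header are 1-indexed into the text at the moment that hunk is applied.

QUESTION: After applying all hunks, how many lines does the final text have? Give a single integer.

Hunk 1: at line 2 remove [cmwd,fpxu,uywwh] add [ugga,lwu,ril] -> 6 lines: xnyid ifea ugga lwu ril obfca
Hunk 2: at line 1 remove [ifea] add [nomvy,nvp] -> 7 lines: xnyid nomvy nvp ugga lwu ril obfca
Hunk 3: at line 2 remove [nvp,ugga,lwu] add [sdac,iuvo] -> 6 lines: xnyid nomvy sdac iuvo ril obfca
Final line count: 6

Answer: 6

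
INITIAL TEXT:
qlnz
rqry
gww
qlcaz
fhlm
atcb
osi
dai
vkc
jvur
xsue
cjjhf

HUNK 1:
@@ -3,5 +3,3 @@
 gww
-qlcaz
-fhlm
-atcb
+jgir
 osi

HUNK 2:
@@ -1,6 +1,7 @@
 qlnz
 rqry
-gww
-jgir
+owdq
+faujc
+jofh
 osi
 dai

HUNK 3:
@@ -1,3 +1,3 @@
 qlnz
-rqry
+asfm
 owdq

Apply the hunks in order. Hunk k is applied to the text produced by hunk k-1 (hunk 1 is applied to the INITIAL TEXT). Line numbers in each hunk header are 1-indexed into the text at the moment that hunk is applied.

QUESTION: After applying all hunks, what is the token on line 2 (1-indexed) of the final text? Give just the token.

Hunk 1: at line 3 remove [qlcaz,fhlm,atcb] add [jgir] -> 10 lines: qlnz rqry gww jgir osi dai vkc jvur xsue cjjhf
Hunk 2: at line 1 remove [gww,jgir] add [owdq,faujc,jofh] -> 11 lines: qlnz rqry owdq faujc jofh osi dai vkc jvur xsue cjjhf
Hunk 3: at line 1 remove [rqry] add [asfm] -> 11 lines: qlnz asfm owdq faujc jofh osi dai vkc jvur xsue cjjhf
Final line 2: asfm

Answer: asfm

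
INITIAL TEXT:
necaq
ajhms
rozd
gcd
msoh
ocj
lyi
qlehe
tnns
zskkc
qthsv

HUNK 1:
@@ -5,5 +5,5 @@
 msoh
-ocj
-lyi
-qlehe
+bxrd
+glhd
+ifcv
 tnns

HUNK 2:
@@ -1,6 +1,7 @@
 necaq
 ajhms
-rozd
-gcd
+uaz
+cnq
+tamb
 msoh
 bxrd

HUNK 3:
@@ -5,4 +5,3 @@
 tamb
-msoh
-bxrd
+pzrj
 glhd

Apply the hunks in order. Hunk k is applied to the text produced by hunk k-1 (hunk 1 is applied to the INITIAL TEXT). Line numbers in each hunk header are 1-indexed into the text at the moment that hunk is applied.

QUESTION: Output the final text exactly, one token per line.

Answer: necaq
ajhms
uaz
cnq
tamb
pzrj
glhd
ifcv
tnns
zskkc
qthsv

Derivation:
Hunk 1: at line 5 remove [ocj,lyi,qlehe] add [bxrd,glhd,ifcv] -> 11 lines: necaq ajhms rozd gcd msoh bxrd glhd ifcv tnns zskkc qthsv
Hunk 2: at line 1 remove [rozd,gcd] add [uaz,cnq,tamb] -> 12 lines: necaq ajhms uaz cnq tamb msoh bxrd glhd ifcv tnns zskkc qthsv
Hunk 3: at line 5 remove [msoh,bxrd] add [pzrj] -> 11 lines: necaq ajhms uaz cnq tamb pzrj glhd ifcv tnns zskkc qthsv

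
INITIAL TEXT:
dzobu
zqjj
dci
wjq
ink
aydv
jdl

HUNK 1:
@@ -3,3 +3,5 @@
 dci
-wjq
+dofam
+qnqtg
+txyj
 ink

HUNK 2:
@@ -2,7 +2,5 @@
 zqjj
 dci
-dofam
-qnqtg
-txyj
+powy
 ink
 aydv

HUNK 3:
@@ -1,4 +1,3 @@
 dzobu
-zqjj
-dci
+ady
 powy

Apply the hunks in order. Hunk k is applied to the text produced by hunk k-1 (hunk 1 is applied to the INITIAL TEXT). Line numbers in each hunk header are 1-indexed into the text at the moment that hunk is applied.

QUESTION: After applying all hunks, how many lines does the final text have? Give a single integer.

Hunk 1: at line 3 remove [wjq] add [dofam,qnqtg,txyj] -> 9 lines: dzobu zqjj dci dofam qnqtg txyj ink aydv jdl
Hunk 2: at line 2 remove [dofam,qnqtg,txyj] add [powy] -> 7 lines: dzobu zqjj dci powy ink aydv jdl
Hunk 3: at line 1 remove [zqjj,dci] add [ady] -> 6 lines: dzobu ady powy ink aydv jdl
Final line count: 6

Answer: 6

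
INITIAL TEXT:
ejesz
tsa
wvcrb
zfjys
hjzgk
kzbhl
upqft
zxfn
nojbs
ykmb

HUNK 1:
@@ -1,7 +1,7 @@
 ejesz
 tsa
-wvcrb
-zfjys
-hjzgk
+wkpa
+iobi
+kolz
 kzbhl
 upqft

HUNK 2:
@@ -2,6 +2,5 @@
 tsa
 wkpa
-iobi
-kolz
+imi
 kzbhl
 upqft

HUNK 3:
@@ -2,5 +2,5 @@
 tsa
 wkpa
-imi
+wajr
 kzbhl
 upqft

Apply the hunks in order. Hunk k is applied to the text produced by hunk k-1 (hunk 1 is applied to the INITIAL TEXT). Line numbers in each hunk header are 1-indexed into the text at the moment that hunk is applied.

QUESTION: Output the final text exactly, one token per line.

Answer: ejesz
tsa
wkpa
wajr
kzbhl
upqft
zxfn
nojbs
ykmb

Derivation:
Hunk 1: at line 1 remove [wvcrb,zfjys,hjzgk] add [wkpa,iobi,kolz] -> 10 lines: ejesz tsa wkpa iobi kolz kzbhl upqft zxfn nojbs ykmb
Hunk 2: at line 2 remove [iobi,kolz] add [imi] -> 9 lines: ejesz tsa wkpa imi kzbhl upqft zxfn nojbs ykmb
Hunk 3: at line 2 remove [imi] add [wajr] -> 9 lines: ejesz tsa wkpa wajr kzbhl upqft zxfn nojbs ykmb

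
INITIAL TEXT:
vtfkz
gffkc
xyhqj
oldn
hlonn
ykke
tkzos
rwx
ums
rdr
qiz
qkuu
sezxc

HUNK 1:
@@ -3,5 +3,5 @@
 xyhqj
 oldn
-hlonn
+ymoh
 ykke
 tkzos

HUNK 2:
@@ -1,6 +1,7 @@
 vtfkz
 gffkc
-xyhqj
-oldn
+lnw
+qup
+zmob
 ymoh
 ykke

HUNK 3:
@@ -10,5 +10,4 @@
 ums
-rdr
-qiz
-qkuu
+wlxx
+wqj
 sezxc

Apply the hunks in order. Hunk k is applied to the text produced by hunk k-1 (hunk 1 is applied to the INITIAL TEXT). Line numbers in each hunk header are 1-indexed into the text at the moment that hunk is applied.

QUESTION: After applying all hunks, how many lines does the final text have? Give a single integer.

Hunk 1: at line 3 remove [hlonn] add [ymoh] -> 13 lines: vtfkz gffkc xyhqj oldn ymoh ykke tkzos rwx ums rdr qiz qkuu sezxc
Hunk 2: at line 1 remove [xyhqj,oldn] add [lnw,qup,zmob] -> 14 lines: vtfkz gffkc lnw qup zmob ymoh ykke tkzos rwx ums rdr qiz qkuu sezxc
Hunk 3: at line 10 remove [rdr,qiz,qkuu] add [wlxx,wqj] -> 13 lines: vtfkz gffkc lnw qup zmob ymoh ykke tkzos rwx ums wlxx wqj sezxc
Final line count: 13

Answer: 13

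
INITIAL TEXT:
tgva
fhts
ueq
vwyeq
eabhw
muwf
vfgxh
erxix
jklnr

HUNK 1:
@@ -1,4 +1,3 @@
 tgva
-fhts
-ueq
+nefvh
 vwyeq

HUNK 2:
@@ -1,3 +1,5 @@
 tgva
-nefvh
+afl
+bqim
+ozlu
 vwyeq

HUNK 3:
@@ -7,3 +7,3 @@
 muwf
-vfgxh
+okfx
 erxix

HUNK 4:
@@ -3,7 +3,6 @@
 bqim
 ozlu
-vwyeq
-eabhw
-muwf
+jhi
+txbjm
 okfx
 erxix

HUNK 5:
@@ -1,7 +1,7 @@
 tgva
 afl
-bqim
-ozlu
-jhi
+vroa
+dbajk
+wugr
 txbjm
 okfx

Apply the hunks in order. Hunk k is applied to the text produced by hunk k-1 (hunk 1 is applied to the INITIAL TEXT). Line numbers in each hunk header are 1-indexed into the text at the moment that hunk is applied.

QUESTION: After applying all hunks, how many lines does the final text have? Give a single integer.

Answer: 9

Derivation:
Hunk 1: at line 1 remove [fhts,ueq] add [nefvh] -> 8 lines: tgva nefvh vwyeq eabhw muwf vfgxh erxix jklnr
Hunk 2: at line 1 remove [nefvh] add [afl,bqim,ozlu] -> 10 lines: tgva afl bqim ozlu vwyeq eabhw muwf vfgxh erxix jklnr
Hunk 3: at line 7 remove [vfgxh] add [okfx] -> 10 lines: tgva afl bqim ozlu vwyeq eabhw muwf okfx erxix jklnr
Hunk 4: at line 3 remove [vwyeq,eabhw,muwf] add [jhi,txbjm] -> 9 lines: tgva afl bqim ozlu jhi txbjm okfx erxix jklnr
Hunk 5: at line 1 remove [bqim,ozlu,jhi] add [vroa,dbajk,wugr] -> 9 lines: tgva afl vroa dbajk wugr txbjm okfx erxix jklnr
Final line count: 9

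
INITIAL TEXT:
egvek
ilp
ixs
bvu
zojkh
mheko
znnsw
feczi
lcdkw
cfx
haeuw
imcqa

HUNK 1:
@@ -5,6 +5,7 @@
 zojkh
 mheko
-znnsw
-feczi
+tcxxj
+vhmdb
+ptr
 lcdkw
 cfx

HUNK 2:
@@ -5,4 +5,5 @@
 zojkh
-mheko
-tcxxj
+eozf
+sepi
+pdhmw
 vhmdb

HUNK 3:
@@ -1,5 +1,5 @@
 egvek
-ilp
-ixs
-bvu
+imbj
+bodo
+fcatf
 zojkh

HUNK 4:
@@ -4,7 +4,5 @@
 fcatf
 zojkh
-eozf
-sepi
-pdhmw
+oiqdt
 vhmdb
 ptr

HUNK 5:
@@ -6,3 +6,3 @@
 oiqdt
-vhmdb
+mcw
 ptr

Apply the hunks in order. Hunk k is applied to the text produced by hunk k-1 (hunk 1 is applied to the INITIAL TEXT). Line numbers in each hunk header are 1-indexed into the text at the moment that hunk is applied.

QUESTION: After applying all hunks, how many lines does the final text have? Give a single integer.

Answer: 12

Derivation:
Hunk 1: at line 5 remove [znnsw,feczi] add [tcxxj,vhmdb,ptr] -> 13 lines: egvek ilp ixs bvu zojkh mheko tcxxj vhmdb ptr lcdkw cfx haeuw imcqa
Hunk 2: at line 5 remove [mheko,tcxxj] add [eozf,sepi,pdhmw] -> 14 lines: egvek ilp ixs bvu zojkh eozf sepi pdhmw vhmdb ptr lcdkw cfx haeuw imcqa
Hunk 3: at line 1 remove [ilp,ixs,bvu] add [imbj,bodo,fcatf] -> 14 lines: egvek imbj bodo fcatf zojkh eozf sepi pdhmw vhmdb ptr lcdkw cfx haeuw imcqa
Hunk 4: at line 4 remove [eozf,sepi,pdhmw] add [oiqdt] -> 12 lines: egvek imbj bodo fcatf zojkh oiqdt vhmdb ptr lcdkw cfx haeuw imcqa
Hunk 5: at line 6 remove [vhmdb] add [mcw] -> 12 lines: egvek imbj bodo fcatf zojkh oiqdt mcw ptr lcdkw cfx haeuw imcqa
Final line count: 12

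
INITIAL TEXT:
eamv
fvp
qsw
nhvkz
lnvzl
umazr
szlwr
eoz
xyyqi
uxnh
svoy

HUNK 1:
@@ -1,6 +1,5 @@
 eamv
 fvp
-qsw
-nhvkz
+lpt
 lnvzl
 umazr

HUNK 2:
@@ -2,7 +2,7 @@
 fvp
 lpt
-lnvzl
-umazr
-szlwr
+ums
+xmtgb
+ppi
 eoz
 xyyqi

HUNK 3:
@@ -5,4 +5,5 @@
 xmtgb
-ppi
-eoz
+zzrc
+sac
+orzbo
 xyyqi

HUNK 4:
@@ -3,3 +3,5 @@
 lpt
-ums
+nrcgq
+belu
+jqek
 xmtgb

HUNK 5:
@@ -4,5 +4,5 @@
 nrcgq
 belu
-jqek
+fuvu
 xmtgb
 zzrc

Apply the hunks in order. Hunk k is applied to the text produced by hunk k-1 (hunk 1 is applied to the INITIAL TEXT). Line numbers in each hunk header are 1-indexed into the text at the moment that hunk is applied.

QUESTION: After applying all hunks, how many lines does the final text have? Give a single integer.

Answer: 13

Derivation:
Hunk 1: at line 1 remove [qsw,nhvkz] add [lpt] -> 10 lines: eamv fvp lpt lnvzl umazr szlwr eoz xyyqi uxnh svoy
Hunk 2: at line 2 remove [lnvzl,umazr,szlwr] add [ums,xmtgb,ppi] -> 10 lines: eamv fvp lpt ums xmtgb ppi eoz xyyqi uxnh svoy
Hunk 3: at line 5 remove [ppi,eoz] add [zzrc,sac,orzbo] -> 11 lines: eamv fvp lpt ums xmtgb zzrc sac orzbo xyyqi uxnh svoy
Hunk 4: at line 3 remove [ums] add [nrcgq,belu,jqek] -> 13 lines: eamv fvp lpt nrcgq belu jqek xmtgb zzrc sac orzbo xyyqi uxnh svoy
Hunk 5: at line 4 remove [jqek] add [fuvu] -> 13 lines: eamv fvp lpt nrcgq belu fuvu xmtgb zzrc sac orzbo xyyqi uxnh svoy
Final line count: 13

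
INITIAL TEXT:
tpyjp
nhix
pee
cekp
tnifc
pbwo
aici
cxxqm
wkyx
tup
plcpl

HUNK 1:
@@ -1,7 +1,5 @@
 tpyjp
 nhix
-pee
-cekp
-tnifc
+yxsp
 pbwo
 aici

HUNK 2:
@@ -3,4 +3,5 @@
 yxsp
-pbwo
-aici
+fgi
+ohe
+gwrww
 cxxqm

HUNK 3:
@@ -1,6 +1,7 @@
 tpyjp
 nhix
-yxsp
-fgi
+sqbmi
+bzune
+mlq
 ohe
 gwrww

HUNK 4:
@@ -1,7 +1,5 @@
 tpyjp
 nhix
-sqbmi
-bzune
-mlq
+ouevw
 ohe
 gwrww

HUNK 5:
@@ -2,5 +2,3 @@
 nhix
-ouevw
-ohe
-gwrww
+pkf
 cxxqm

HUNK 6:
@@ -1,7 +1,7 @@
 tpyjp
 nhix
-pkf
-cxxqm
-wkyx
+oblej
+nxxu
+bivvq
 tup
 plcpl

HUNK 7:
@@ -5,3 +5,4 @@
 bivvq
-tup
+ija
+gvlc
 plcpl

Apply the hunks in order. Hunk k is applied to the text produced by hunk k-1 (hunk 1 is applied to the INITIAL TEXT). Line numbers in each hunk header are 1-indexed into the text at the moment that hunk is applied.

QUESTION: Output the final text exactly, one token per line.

Hunk 1: at line 1 remove [pee,cekp,tnifc] add [yxsp] -> 9 lines: tpyjp nhix yxsp pbwo aici cxxqm wkyx tup plcpl
Hunk 2: at line 3 remove [pbwo,aici] add [fgi,ohe,gwrww] -> 10 lines: tpyjp nhix yxsp fgi ohe gwrww cxxqm wkyx tup plcpl
Hunk 3: at line 1 remove [yxsp,fgi] add [sqbmi,bzune,mlq] -> 11 lines: tpyjp nhix sqbmi bzune mlq ohe gwrww cxxqm wkyx tup plcpl
Hunk 4: at line 1 remove [sqbmi,bzune,mlq] add [ouevw] -> 9 lines: tpyjp nhix ouevw ohe gwrww cxxqm wkyx tup plcpl
Hunk 5: at line 2 remove [ouevw,ohe,gwrww] add [pkf] -> 7 lines: tpyjp nhix pkf cxxqm wkyx tup plcpl
Hunk 6: at line 1 remove [pkf,cxxqm,wkyx] add [oblej,nxxu,bivvq] -> 7 lines: tpyjp nhix oblej nxxu bivvq tup plcpl
Hunk 7: at line 5 remove [tup] add [ija,gvlc] -> 8 lines: tpyjp nhix oblej nxxu bivvq ija gvlc plcpl

Answer: tpyjp
nhix
oblej
nxxu
bivvq
ija
gvlc
plcpl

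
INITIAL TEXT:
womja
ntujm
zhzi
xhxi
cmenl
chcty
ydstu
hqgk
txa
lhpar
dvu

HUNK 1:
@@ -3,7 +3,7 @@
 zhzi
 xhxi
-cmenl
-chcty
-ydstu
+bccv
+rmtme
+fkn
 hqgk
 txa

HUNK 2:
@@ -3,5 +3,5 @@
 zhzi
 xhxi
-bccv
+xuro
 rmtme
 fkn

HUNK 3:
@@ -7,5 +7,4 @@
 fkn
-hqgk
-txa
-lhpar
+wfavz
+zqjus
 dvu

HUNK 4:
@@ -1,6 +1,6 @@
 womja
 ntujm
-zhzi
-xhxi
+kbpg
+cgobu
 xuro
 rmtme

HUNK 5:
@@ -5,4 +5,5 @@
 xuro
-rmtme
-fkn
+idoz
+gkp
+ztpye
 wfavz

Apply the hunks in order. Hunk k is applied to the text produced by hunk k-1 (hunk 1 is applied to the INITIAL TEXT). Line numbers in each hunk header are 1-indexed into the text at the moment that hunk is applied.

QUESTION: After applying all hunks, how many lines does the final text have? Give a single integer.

Answer: 11

Derivation:
Hunk 1: at line 3 remove [cmenl,chcty,ydstu] add [bccv,rmtme,fkn] -> 11 lines: womja ntujm zhzi xhxi bccv rmtme fkn hqgk txa lhpar dvu
Hunk 2: at line 3 remove [bccv] add [xuro] -> 11 lines: womja ntujm zhzi xhxi xuro rmtme fkn hqgk txa lhpar dvu
Hunk 3: at line 7 remove [hqgk,txa,lhpar] add [wfavz,zqjus] -> 10 lines: womja ntujm zhzi xhxi xuro rmtme fkn wfavz zqjus dvu
Hunk 4: at line 1 remove [zhzi,xhxi] add [kbpg,cgobu] -> 10 lines: womja ntujm kbpg cgobu xuro rmtme fkn wfavz zqjus dvu
Hunk 5: at line 5 remove [rmtme,fkn] add [idoz,gkp,ztpye] -> 11 lines: womja ntujm kbpg cgobu xuro idoz gkp ztpye wfavz zqjus dvu
Final line count: 11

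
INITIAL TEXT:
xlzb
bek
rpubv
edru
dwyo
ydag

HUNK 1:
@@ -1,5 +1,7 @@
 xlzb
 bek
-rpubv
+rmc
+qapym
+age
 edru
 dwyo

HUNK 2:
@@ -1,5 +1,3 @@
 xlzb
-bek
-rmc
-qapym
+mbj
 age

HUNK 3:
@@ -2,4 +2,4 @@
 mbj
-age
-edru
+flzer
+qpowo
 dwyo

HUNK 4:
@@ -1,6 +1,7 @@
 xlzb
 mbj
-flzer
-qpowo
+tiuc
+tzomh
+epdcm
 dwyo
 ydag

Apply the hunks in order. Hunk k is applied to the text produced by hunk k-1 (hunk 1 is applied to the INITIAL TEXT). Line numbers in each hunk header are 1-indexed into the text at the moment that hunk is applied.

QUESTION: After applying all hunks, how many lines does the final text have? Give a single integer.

Answer: 7

Derivation:
Hunk 1: at line 1 remove [rpubv] add [rmc,qapym,age] -> 8 lines: xlzb bek rmc qapym age edru dwyo ydag
Hunk 2: at line 1 remove [bek,rmc,qapym] add [mbj] -> 6 lines: xlzb mbj age edru dwyo ydag
Hunk 3: at line 2 remove [age,edru] add [flzer,qpowo] -> 6 lines: xlzb mbj flzer qpowo dwyo ydag
Hunk 4: at line 1 remove [flzer,qpowo] add [tiuc,tzomh,epdcm] -> 7 lines: xlzb mbj tiuc tzomh epdcm dwyo ydag
Final line count: 7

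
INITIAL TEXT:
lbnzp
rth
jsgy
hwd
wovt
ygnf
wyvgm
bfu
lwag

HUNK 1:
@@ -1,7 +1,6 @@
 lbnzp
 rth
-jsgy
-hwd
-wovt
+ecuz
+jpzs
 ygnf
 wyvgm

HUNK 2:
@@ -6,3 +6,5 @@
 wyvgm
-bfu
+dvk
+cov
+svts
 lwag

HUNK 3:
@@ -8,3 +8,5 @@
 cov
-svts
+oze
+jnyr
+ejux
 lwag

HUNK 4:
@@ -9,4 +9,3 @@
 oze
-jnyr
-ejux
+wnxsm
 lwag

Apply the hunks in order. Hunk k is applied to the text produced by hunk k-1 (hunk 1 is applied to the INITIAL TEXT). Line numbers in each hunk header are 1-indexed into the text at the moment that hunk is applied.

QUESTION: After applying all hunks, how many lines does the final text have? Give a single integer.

Answer: 11

Derivation:
Hunk 1: at line 1 remove [jsgy,hwd,wovt] add [ecuz,jpzs] -> 8 lines: lbnzp rth ecuz jpzs ygnf wyvgm bfu lwag
Hunk 2: at line 6 remove [bfu] add [dvk,cov,svts] -> 10 lines: lbnzp rth ecuz jpzs ygnf wyvgm dvk cov svts lwag
Hunk 3: at line 8 remove [svts] add [oze,jnyr,ejux] -> 12 lines: lbnzp rth ecuz jpzs ygnf wyvgm dvk cov oze jnyr ejux lwag
Hunk 4: at line 9 remove [jnyr,ejux] add [wnxsm] -> 11 lines: lbnzp rth ecuz jpzs ygnf wyvgm dvk cov oze wnxsm lwag
Final line count: 11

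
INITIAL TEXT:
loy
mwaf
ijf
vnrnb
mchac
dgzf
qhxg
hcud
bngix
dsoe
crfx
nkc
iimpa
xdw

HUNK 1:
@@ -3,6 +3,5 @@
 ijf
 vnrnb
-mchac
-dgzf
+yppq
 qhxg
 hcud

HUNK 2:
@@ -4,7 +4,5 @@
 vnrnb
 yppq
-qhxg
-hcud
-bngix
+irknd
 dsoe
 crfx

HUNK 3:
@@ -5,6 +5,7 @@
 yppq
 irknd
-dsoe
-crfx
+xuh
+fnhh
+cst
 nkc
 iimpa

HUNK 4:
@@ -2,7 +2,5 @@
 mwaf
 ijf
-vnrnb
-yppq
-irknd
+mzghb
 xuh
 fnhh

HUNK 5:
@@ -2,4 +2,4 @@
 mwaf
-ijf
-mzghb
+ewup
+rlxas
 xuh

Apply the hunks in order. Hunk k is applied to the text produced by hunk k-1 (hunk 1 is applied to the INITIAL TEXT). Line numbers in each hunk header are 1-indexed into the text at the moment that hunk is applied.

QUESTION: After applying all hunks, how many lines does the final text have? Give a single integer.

Answer: 10

Derivation:
Hunk 1: at line 3 remove [mchac,dgzf] add [yppq] -> 13 lines: loy mwaf ijf vnrnb yppq qhxg hcud bngix dsoe crfx nkc iimpa xdw
Hunk 2: at line 4 remove [qhxg,hcud,bngix] add [irknd] -> 11 lines: loy mwaf ijf vnrnb yppq irknd dsoe crfx nkc iimpa xdw
Hunk 3: at line 5 remove [dsoe,crfx] add [xuh,fnhh,cst] -> 12 lines: loy mwaf ijf vnrnb yppq irknd xuh fnhh cst nkc iimpa xdw
Hunk 4: at line 2 remove [vnrnb,yppq,irknd] add [mzghb] -> 10 lines: loy mwaf ijf mzghb xuh fnhh cst nkc iimpa xdw
Hunk 5: at line 2 remove [ijf,mzghb] add [ewup,rlxas] -> 10 lines: loy mwaf ewup rlxas xuh fnhh cst nkc iimpa xdw
Final line count: 10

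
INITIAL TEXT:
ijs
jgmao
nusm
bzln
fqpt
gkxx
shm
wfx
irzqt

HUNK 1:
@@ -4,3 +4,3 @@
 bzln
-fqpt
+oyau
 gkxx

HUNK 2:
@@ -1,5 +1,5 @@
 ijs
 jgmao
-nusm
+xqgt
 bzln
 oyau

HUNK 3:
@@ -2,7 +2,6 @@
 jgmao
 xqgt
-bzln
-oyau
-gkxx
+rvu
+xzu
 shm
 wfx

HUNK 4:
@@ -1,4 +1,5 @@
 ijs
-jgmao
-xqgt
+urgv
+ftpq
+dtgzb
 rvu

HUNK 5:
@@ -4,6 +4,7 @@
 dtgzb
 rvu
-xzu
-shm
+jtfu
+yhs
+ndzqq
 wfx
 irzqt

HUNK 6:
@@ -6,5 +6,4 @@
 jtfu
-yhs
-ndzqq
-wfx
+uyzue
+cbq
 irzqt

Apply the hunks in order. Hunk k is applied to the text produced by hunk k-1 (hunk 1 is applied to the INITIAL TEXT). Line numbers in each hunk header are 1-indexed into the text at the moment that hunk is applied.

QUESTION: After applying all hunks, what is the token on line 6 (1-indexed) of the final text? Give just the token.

Hunk 1: at line 4 remove [fqpt] add [oyau] -> 9 lines: ijs jgmao nusm bzln oyau gkxx shm wfx irzqt
Hunk 2: at line 1 remove [nusm] add [xqgt] -> 9 lines: ijs jgmao xqgt bzln oyau gkxx shm wfx irzqt
Hunk 3: at line 2 remove [bzln,oyau,gkxx] add [rvu,xzu] -> 8 lines: ijs jgmao xqgt rvu xzu shm wfx irzqt
Hunk 4: at line 1 remove [jgmao,xqgt] add [urgv,ftpq,dtgzb] -> 9 lines: ijs urgv ftpq dtgzb rvu xzu shm wfx irzqt
Hunk 5: at line 4 remove [xzu,shm] add [jtfu,yhs,ndzqq] -> 10 lines: ijs urgv ftpq dtgzb rvu jtfu yhs ndzqq wfx irzqt
Hunk 6: at line 6 remove [yhs,ndzqq,wfx] add [uyzue,cbq] -> 9 lines: ijs urgv ftpq dtgzb rvu jtfu uyzue cbq irzqt
Final line 6: jtfu

Answer: jtfu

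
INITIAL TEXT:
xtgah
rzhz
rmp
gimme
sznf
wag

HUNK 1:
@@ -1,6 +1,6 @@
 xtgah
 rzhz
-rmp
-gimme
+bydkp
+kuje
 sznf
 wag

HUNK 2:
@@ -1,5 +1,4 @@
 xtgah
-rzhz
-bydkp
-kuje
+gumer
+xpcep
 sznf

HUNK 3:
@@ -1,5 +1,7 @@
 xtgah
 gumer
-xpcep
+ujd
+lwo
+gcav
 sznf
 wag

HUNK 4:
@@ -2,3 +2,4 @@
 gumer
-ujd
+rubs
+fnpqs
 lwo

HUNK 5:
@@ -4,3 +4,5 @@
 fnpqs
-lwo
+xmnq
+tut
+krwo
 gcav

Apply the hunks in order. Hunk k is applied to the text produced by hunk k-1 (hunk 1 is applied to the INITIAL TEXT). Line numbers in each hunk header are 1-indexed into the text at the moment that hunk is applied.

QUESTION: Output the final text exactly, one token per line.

Hunk 1: at line 1 remove [rmp,gimme] add [bydkp,kuje] -> 6 lines: xtgah rzhz bydkp kuje sznf wag
Hunk 2: at line 1 remove [rzhz,bydkp,kuje] add [gumer,xpcep] -> 5 lines: xtgah gumer xpcep sznf wag
Hunk 3: at line 1 remove [xpcep] add [ujd,lwo,gcav] -> 7 lines: xtgah gumer ujd lwo gcav sznf wag
Hunk 4: at line 2 remove [ujd] add [rubs,fnpqs] -> 8 lines: xtgah gumer rubs fnpqs lwo gcav sznf wag
Hunk 5: at line 4 remove [lwo] add [xmnq,tut,krwo] -> 10 lines: xtgah gumer rubs fnpqs xmnq tut krwo gcav sznf wag

Answer: xtgah
gumer
rubs
fnpqs
xmnq
tut
krwo
gcav
sznf
wag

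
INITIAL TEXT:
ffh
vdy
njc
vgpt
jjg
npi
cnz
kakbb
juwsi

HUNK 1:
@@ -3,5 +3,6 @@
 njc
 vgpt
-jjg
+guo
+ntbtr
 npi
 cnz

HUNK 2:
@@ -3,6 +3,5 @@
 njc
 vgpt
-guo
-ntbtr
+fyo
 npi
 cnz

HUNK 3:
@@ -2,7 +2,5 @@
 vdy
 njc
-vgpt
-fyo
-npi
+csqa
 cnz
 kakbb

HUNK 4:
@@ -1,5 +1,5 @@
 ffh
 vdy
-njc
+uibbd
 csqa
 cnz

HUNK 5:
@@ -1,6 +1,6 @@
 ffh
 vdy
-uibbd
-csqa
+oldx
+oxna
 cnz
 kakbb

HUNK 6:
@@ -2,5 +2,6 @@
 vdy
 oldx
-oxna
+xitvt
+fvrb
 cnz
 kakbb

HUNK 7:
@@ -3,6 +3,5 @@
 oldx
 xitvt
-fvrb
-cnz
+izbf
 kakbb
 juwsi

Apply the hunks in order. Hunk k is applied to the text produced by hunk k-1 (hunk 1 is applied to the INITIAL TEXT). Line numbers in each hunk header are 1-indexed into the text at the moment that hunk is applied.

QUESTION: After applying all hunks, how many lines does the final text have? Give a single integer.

Hunk 1: at line 3 remove [jjg] add [guo,ntbtr] -> 10 lines: ffh vdy njc vgpt guo ntbtr npi cnz kakbb juwsi
Hunk 2: at line 3 remove [guo,ntbtr] add [fyo] -> 9 lines: ffh vdy njc vgpt fyo npi cnz kakbb juwsi
Hunk 3: at line 2 remove [vgpt,fyo,npi] add [csqa] -> 7 lines: ffh vdy njc csqa cnz kakbb juwsi
Hunk 4: at line 1 remove [njc] add [uibbd] -> 7 lines: ffh vdy uibbd csqa cnz kakbb juwsi
Hunk 5: at line 1 remove [uibbd,csqa] add [oldx,oxna] -> 7 lines: ffh vdy oldx oxna cnz kakbb juwsi
Hunk 6: at line 2 remove [oxna] add [xitvt,fvrb] -> 8 lines: ffh vdy oldx xitvt fvrb cnz kakbb juwsi
Hunk 7: at line 3 remove [fvrb,cnz] add [izbf] -> 7 lines: ffh vdy oldx xitvt izbf kakbb juwsi
Final line count: 7

Answer: 7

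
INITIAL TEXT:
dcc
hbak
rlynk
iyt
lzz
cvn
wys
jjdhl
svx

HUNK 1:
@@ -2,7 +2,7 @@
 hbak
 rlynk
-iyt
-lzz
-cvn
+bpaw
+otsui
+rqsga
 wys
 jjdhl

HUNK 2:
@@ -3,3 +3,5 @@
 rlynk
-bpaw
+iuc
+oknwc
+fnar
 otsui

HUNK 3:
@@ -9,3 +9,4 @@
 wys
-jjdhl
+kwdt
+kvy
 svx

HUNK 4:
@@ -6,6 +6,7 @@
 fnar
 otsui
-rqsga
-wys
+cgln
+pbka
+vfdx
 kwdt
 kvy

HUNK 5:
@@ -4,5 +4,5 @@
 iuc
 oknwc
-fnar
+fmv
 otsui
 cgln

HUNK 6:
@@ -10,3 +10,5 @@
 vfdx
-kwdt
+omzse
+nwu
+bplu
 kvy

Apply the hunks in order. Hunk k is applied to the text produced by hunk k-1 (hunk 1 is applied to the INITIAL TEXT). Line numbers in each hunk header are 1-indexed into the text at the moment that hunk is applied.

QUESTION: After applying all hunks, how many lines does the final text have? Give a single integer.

Hunk 1: at line 2 remove [iyt,lzz,cvn] add [bpaw,otsui,rqsga] -> 9 lines: dcc hbak rlynk bpaw otsui rqsga wys jjdhl svx
Hunk 2: at line 3 remove [bpaw] add [iuc,oknwc,fnar] -> 11 lines: dcc hbak rlynk iuc oknwc fnar otsui rqsga wys jjdhl svx
Hunk 3: at line 9 remove [jjdhl] add [kwdt,kvy] -> 12 lines: dcc hbak rlynk iuc oknwc fnar otsui rqsga wys kwdt kvy svx
Hunk 4: at line 6 remove [rqsga,wys] add [cgln,pbka,vfdx] -> 13 lines: dcc hbak rlynk iuc oknwc fnar otsui cgln pbka vfdx kwdt kvy svx
Hunk 5: at line 4 remove [fnar] add [fmv] -> 13 lines: dcc hbak rlynk iuc oknwc fmv otsui cgln pbka vfdx kwdt kvy svx
Hunk 6: at line 10 remove [kwdt] add [omzse,nwu,bplu] -> 15 lines: dcc hbak rlynk iuc oknwc fmv otsui cgln pbka vfdx omzse nwu bplu kvy svx
Final line count: 15

Answer: 15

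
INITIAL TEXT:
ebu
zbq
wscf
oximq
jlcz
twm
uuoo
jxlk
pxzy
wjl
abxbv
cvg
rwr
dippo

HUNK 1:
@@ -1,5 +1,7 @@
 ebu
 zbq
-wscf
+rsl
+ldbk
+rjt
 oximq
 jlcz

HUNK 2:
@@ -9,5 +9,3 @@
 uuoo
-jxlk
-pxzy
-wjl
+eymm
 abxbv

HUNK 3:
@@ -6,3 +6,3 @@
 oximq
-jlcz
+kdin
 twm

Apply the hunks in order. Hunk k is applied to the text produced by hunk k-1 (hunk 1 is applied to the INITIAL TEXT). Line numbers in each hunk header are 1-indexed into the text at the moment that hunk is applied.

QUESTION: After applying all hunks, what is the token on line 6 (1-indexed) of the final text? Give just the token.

Hunk 1: at line 1 remove [wscf] add [rsl,ldbk,rjt] -> 16 lines: ebu zbq rsl ldbk rjt oximq jlcz twm uuoo jxlk pxzy wjl abxbv cvg rwr dippo
Hunk 2: at line 9 remove [jxlk,pxzy,wjl] add [eymm] -> 14 lines: ebu zbq rsl ldbk rjt oximq jlcz twm uuoo eymm abxbv cvg rwr dippo
Hunk 3: at line 6 remove [jlcz] add [kdin] -> 14 lines: ebu zbq rsl ldbk rjt oximq kdin twm uuoo eymm abxbv cvg rwr dippo
Final line 6: oximq

Answer: oximq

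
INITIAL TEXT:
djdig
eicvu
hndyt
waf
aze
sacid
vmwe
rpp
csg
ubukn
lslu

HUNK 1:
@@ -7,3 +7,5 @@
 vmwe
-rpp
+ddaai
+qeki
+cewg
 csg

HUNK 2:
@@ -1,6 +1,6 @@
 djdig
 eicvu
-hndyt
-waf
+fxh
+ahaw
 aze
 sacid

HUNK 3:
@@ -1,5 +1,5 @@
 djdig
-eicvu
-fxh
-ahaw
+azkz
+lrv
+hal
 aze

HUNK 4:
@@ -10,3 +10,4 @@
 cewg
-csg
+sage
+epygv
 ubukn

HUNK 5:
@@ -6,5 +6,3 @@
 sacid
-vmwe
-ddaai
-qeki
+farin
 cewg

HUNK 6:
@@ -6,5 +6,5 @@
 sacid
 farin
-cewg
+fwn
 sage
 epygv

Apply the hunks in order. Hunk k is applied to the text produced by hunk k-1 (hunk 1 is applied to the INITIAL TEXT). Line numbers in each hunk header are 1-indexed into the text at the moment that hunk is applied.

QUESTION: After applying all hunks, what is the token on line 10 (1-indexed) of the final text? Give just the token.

Answer: epygv

Derivation:
Hunk 1: at line 7 remove [rpp] add [ddaai,qeki,cewg] -> 13 lines: djdig eicvu hndyt waf aze sacid vmwe ddaai qeki cewg csg ubukn lslu
Hunk 2: at line 1 remove [hndyt,waf] add [fxh,ahaw] -> 13 lines: djdig eicvu fxh ahaw aze sacid vmwe ddaai qeki cewg csg ubukn lslu
Hunk 3: at line 1 remove [eicvu,fxh,ahaw] add [azkz,lrv,hal] -> 13 lines: djdig azkz lrv hal aze sacid vmwe ddaai qeki cewg csg ubukn lslu
Hunk 4: at line 10 remove [csg] add [sage,epygv] -> 14 lines: djdig azkz lrv hal aze sacid vmwe ddaai qeki cewg sage epygv ubukn lslu
Hunk 5: at line 6 remove [vmwe,ddaai,qeki] add [farin] -> 12 lines: djdig azkz lrv hal aze sacid farin cewg sage epygv ubukn lslu
Hunk 6: at line 6 remove [cewg] add [fwn] -> 12 lines: djdig azkz lrv hal aze sacid farin fwn sage epygv ubukn lslu
Final line 10: epygv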